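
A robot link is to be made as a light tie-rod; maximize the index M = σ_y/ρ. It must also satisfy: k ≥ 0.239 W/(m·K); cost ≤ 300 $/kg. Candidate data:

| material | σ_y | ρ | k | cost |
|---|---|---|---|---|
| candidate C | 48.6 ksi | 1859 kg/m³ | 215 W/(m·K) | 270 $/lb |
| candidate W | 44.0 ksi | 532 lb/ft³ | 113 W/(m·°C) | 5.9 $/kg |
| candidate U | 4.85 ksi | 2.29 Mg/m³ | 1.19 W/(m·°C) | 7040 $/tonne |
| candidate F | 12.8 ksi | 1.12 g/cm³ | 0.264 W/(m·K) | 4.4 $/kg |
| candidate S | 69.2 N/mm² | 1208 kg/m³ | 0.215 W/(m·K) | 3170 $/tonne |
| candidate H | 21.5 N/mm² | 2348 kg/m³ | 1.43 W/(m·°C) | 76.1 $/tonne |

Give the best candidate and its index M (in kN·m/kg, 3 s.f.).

Screen on constraints: k ≥ 0.239 W/(m·K); cost ≤ 300 $/kg. Survivors: candidate W, candidate U, candidate F, candidate H.
After converting to SI:
  candidate W: σ_y = 303.4 MPa, ρ = 8522 kg/m³
  candidate U: σ_y = 33.44 MPa, ρ = 2290 kg/m³
  candidate F: σ_y = 88.25 MPa, ρ = 1120 kg/m³
  candidate H: σ_y = 21.50 MPa, ρ = 2348 kg/m³
  candidate F: M = 78.8 kN·m/kg
  candidate W: M = 35.6 kN·m/kg
  candidate U: M = 14.6 kN·m/kg
  candidate H: M = 9.16 kN·m/kg
The maximum is for candidate F.

candidate F, M = 78.8 kN·m/kg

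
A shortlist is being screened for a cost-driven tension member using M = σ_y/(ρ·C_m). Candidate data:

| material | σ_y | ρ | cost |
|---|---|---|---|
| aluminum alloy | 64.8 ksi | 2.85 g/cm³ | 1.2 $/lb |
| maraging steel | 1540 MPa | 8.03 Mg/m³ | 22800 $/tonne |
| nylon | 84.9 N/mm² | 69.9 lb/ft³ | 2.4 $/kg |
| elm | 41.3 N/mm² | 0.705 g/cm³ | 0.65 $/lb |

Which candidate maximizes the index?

Putting every candidate on a common basis:
  aluminum alloy: σ_y = 446.8 MPa, ρ = 2850 kg/m³, cost = 2.646 $/kg
  maraging steel: σ_y = 1540 MPa, ρ = 8030 kg/m³, cost = 22.80 $/kg
  nylon: σ_y = 84.90 MPa, ρ = 1120 kg/m³, cost = 2.400 $/kg
  elm: σ_y = 41.30 MPa, ρ = 705.0 kg/m³, cost = 1.433 $/kg
  aluminum alloy: M = 59.3 kN·m per $
  elm: M = 40.9 kN·m per $
  nylon: M = 31.6 kN·m per $
  maraging steel: M = 8.41 kN·m per $
Aluminum alloy ranks first.

aluminum alloy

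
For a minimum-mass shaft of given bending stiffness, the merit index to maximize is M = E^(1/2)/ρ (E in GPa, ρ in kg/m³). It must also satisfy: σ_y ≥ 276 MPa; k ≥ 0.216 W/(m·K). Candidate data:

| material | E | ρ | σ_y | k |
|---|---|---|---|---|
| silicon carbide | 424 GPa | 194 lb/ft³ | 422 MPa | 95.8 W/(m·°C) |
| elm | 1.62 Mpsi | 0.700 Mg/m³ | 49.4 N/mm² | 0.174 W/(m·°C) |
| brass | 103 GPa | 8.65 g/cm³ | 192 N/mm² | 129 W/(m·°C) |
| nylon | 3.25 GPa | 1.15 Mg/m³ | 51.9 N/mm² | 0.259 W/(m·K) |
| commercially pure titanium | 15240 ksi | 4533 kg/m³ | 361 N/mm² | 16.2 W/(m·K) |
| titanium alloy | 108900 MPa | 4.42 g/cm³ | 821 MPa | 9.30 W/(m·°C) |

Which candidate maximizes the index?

silicon carbide

Screen on constraints: σ_y ≥ 276 MPa; k ≥ 0.216 W/(m·K). Survivors: silicon carbide, commercially pure titanium, titanium alloy.
Convert each candidate to consistent units, then evaluate M:
  silicon carbide: E = 424.0 GPa, ρ = 3108 kg/m³
  commercially pure titanium: E = 105.1 GPa, ρ = 4533 kg/m³
  titanium alloy: E = 108.9 GPa, ρ = 4420 kg/m³
  silicon carbide: M = 6.63×10⁻³
  titanium alloy: M = 2.36×10⁻³
  commercially pure titanium: M = 2.26×10⁻³
Silicon carbide ranks first.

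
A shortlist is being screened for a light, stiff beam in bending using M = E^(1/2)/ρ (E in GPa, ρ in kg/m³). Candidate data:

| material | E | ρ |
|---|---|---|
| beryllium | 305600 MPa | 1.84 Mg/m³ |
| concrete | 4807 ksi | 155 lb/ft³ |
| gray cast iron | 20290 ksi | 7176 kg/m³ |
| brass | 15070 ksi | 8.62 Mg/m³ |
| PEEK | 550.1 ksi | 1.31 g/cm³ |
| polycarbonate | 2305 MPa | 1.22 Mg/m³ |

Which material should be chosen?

After converting to SI:
  beryllium: E = 305.6 GPa, ρ = 1840 kg/m³
  concrete: E = 33.14 GPa, ρ = 2483 kg/m³
  gray cast iron: E = 139.9 GPa, ρ = 7176 kg/m³
  brass: E = 103.9 GPa, ρ = 8620 kg/m³
  PEEK: E = 3.793 GPa, ρ = 1310 kg/m³
  polycarbonate: E = 2.305 GPa, ρ = 1220 kg/m³
  beryllium: M = 9.50×10⁻³
  concrete: M = 2.32×10⁻³
  gray cast iron: M = 1.65×10⁻³
  PEEK: M = 1.49×10⁻³
  polycarbonate: M = 1.24×10⁻³
  brass: M = 1.18×10⁻³
Beryllium has the largest M.

beryllium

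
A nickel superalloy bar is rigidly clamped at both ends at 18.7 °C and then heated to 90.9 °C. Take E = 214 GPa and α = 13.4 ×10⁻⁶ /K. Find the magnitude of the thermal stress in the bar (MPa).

207 MPa

ΔT = 72.20 K. Constrained thermal stress σ = E·α·ΔT = 214.0×10³ MPa × 13.4×10⁻⁶ × 72.20 = 207 MPa (compressive).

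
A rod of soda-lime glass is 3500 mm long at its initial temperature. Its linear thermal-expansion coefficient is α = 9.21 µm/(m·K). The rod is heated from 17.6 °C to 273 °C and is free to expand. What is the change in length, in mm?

8.23 mm

ΔT = 273 − 17.6 = 255.4 K.
ΔL = α·L₀·ΔT = 9.21×10⁻⁶ × 3500 mm × 255.4 K = 8.23 mm.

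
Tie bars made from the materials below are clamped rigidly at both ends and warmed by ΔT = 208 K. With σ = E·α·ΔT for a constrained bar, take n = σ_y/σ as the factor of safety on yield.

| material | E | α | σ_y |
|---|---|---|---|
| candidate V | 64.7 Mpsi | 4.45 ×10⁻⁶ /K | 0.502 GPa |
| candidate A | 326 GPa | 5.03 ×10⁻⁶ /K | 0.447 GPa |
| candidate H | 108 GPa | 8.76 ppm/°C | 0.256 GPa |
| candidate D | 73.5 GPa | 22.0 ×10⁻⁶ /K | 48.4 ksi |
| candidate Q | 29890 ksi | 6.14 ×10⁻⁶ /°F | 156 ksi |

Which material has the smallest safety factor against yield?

With everything in SI (GPa, ×10⁻⁶/K, MPa):
  candidate V: E = 446.1, α = 4.45, σ_y = 502.0 → σ = 413 MPa, n = 1.22
  candidate A: E = 326.0, α = 5.03, σ_y = 447.0 → σ = 341 MPa, n = 1.31
  candidate H: E = 108.0, α = 8.76, σ_y = 256.0 → σ = 197 MPa, n = 1.30
  candidate D: E = 73.50, α = 22.0, σ_y = 333.7 → σ = 336 MPa, n = 0.992
  candidate Q: E = 206.1, α = 11.1, σ_y = 1076 → σ = 474 MPa, n = 2.27
Smallest n: candidate D with n = 0.992.

candidate D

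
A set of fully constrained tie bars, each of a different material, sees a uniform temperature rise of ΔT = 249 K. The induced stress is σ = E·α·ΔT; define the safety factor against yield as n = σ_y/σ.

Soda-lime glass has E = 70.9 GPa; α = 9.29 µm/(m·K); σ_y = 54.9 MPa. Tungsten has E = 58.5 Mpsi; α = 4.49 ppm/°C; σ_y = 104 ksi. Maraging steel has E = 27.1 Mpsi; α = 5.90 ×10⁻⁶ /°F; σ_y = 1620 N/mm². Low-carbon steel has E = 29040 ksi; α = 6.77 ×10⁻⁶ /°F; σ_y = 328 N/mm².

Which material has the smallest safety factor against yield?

In consistent units (E in GPa, α in ×10⁻⁶/K, σ_y in MPa):
  soda-lime glass: E = 70.90, α = 9.29, σ_y = 54.90 → σ = 164 MPa, n = 0.335
  tungsten: E = 403.3, α = 4.49, σ_y = 717.1 → σ = 451 MPa, n = 1.59
  maraging steel: E = 186.8, α = 10.6, σ_y = 1620 → σ = 494 MPa, n = 3.28
  low-carbon steel: E = 200.2, α = 12.2, σ_y = 328.0 → σ = 608 MPa, n = 0.540
Soda-lime glass has the lowest safety factor, n = 0.335.

soda-lime glass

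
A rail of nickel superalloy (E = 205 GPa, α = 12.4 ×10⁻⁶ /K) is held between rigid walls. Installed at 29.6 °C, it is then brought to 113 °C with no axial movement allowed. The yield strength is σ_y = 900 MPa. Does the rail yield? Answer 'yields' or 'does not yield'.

does not yield

ΔT = 83.40 K. Constrained thermal stress σ = E·α·ΔT = 205.0×10³ MPa × 12.4×10⁻⁶ × 83.40 = 212 MPa (compressive).
Compare to σ_y = 900 MPa: σ < σ_y, so it does not yield.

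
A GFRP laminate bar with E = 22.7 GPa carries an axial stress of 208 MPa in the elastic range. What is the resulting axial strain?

9.16×10⁻³

ε = σ/E = 208 / 22700 = 9.16×10⁻³.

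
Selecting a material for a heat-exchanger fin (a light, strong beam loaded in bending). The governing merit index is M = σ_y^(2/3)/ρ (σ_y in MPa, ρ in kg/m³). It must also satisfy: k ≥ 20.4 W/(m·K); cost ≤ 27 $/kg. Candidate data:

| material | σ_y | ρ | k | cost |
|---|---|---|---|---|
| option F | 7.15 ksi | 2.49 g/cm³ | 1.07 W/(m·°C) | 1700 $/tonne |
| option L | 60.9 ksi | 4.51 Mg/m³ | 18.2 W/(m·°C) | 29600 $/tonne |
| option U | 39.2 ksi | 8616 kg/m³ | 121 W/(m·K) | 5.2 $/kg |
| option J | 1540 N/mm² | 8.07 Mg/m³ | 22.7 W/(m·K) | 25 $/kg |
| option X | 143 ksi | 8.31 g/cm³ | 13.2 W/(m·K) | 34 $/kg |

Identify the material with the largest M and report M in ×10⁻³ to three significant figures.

Screen on constraints: k ≥ 20.4 W/(m·K); cost ≤ 27 $/kg. Survivors: option U, option J.
Putting every candidate on a common basis:
  option U: σ_y = 270.3 MPa, ρ = 8616 kg/m³
  option J: σ_y = 1540 MPa, ρ = 8070 kg/m³
  option J: M = 16.5×10⁻³
  option U: M = 4.85×10⁻³
The maximum is for option J.

option J, M = 16.5×10⁻³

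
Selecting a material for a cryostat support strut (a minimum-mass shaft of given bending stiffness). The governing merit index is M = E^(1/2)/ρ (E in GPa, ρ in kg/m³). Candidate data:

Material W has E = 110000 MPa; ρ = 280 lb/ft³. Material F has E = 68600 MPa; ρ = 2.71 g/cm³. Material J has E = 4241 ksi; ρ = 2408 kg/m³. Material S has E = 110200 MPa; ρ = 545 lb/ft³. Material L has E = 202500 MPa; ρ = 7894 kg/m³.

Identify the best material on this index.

After converting to SI:
  material W: E = 110.0 GPa, ρ = 4485 kg/m³
  material F: E = 68.60 GPa, ρ = 2710 kg/m³
  material J: E = 29.24 GPa, ρ = 2408 kg/m³
  material S: E = 110.2 GPa, ρ = 8730 kg/m³
  material L: E = 202.5 GPa, ρ = 7894 kg/m³
  material F: M = 3.06×10⁻³
  material W: M = 2.34×10⁻³
  material J: M = 2.25×10⁻³
  material L: M = 1.80×10⁻³
  material S: M = 1.20×10⁻³
The maximum is for material F.

material F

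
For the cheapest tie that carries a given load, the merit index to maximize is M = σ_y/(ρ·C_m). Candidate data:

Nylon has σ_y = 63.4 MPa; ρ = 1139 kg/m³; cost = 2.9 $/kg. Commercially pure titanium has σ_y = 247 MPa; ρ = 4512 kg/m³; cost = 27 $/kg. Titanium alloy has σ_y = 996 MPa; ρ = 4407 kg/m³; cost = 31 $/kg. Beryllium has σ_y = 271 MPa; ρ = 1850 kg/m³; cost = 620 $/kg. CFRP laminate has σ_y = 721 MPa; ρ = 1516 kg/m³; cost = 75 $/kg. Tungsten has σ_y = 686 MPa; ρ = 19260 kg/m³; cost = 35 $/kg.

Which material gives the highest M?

nylon

Computing M directly (units already consistent):
  nylon: M = 19.2 kN·m per $
  titanium alloy: M = 7.29 kN·m per $
  CFRP laminate: M = 6.34 kN·m per $
  commercially pure titanium: M = 2.03 kN·m per $
  tungsten: M = 1.02 kN·m per $
  beryllium: M = 0.236 kN·m per $
The maximum is for nylon.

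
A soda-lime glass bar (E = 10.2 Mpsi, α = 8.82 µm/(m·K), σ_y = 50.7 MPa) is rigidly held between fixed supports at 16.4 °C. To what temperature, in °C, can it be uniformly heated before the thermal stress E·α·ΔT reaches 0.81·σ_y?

82.6 °C

E = 10.2 Mpsi = 70.33 GPa.
E·α·ΔT = 41.07 MPa ⇒ ΔT = 41.07 / (70.33×10³ × 8.82×10⁻⁶) = 66.21 K.
T = 16.4 + 66.21 = 82.61 °C.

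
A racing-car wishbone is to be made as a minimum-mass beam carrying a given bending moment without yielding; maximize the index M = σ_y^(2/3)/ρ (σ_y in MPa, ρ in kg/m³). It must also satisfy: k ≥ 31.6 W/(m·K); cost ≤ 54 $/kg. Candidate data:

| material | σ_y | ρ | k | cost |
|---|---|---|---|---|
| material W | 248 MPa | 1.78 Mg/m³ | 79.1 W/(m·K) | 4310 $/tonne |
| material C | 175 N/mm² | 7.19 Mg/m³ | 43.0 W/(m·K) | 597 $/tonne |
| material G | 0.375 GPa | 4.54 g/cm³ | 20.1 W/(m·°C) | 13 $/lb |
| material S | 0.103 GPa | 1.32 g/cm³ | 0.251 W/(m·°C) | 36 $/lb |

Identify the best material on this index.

material W

Screen on constraints: k ≥ 31.6 W/(m·K); cost ≤ 54 $/kg. Survivors: material W, material C.
Putting every candidate on a common basis:
  material W: σ_y = 248.0 MPa, ρ = 1780 kg/m³
  material C: σ_y = 175.0 MPa, ρ = 7190 kg/m³
  material W: M = 22.2×10⁻³
  material C: M = 4.35×10⁻³
Highest index: material W.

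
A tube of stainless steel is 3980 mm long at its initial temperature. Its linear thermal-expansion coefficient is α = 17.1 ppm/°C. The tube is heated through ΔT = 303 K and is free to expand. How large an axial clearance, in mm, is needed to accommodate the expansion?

ΔL = α·L₀·ΔT = 17.1×10⁻⁶ × 3980 mm × 303.0 K = 20.6 mm.

20.6 mm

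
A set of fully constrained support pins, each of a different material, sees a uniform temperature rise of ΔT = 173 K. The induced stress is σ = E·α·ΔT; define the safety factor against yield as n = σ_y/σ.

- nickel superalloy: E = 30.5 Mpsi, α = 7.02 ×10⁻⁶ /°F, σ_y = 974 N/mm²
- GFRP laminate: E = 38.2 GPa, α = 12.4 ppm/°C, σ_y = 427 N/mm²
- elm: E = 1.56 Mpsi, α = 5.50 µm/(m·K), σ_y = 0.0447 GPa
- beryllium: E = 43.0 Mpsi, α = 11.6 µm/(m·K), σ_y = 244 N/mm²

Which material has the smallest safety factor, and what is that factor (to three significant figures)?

beryllium, n = 0.410

Converting E to GPa, α to ×10⁻⁶/K, σ_y to MPa, then σ and n for each:
  nickel superalloy: E = 210.3, α = 12.6, σ_y = 974.0 → σ = 460 MPa, n = 2.12
  GFRP laminate: E = 38.20, α = 12.4, σ_y = 427.0 → σ = 81.9 MPa, n = 5.21
  elm: E = 10.76, α = 5.50, σ_y = 44.70 → σ = 10.2 MPa, n = 4.37
  beryllium: E = 296.5, α = 11.6, σ_y = 244.0 → σ = 595 MPa, n = 0.410
Smallest n: beryllium with n = 0.410.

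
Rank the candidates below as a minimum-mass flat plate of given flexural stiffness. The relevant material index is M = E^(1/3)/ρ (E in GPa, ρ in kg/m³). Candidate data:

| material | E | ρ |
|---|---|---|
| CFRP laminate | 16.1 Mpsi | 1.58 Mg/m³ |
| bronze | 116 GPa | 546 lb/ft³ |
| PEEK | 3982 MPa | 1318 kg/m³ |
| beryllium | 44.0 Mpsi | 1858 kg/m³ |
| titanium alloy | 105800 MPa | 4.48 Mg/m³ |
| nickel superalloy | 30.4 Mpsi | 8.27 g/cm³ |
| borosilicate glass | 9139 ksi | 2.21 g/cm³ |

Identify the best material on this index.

Putting every candidate on a common basis:
  CFRP laminate: E = 111.0 GPa, ρ = 1580 kg/m³
  bronze: E = 116.0 GPa, ρ = 8746 kg/m³
  PEEK: E = 3.982 GPa, ρ = 1318 kg/m³
  beryllium: E = 303.4 GPa, ρ = 1858 kg/m³
  titanium alloy: E = 105.8 GPa, ρ = 4480 kg/m³
  nickel superalloy: E = 209.6 GPa, ρ = 8270 kg/m³
  borosilicate glass: E = 63.01 GPa, ρ = 2210 kg/m³
  beryllium: M = 3.62×10⁻³
  CFRP laminate: M = 3.04×10⁻³
  borosilicate glass: M = 1.80×10⁻³
  PEEK: M = 1.20×10⁻³
  titanium alloy: M = 1.06×10⁻³
  nickel superalloy: M = 0.718×10⁻³
  bronze: M = 0.558×10⁻³
Highest index: beryllium.

beryllium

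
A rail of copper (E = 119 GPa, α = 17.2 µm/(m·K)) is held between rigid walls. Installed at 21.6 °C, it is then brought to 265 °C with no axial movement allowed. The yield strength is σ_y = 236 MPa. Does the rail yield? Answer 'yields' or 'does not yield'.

yields

ΔT = 243.4 K. Constrained thermal stress σ = E·α·ΔT = 119.0×10³ MPa × 17.2×10⁻⁶ × 243.4 = 498 MPa (compressive).
Compare to σ_y = 236 MPa: σ ≥ σ_y, so it yields.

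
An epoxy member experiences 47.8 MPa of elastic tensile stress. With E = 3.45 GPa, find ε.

ε = σ/E = 47.8 / 3450 = 0.0139.

0.0139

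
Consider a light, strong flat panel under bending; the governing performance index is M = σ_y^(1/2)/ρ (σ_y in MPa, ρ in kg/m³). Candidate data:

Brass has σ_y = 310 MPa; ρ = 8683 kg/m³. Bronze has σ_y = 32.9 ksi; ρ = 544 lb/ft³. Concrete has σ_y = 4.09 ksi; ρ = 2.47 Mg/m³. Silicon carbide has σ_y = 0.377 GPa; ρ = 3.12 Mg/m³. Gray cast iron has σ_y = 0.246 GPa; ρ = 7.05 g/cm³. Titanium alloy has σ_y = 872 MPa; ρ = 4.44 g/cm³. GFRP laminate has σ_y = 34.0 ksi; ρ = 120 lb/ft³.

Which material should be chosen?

In SI units:
  brass: σ_y = 310.0 MPa, ρ = 8683 kg/m³
  bronze: σ_y = 226.8 MPa, ρ = 8714 kg/m³
  concrete: σ_y = 28.20 MPa, ρ = 2470 kg/m³
  silicon carbide: σ_y = 377.0 MPa, ρ = 3120 kg/m³
  gray cast iron: σ_y = 246.0 MPa, ρ = 7050 kg/m³
  titanium alloy: σ_y = 872.0 MPa, ρ = 4440 kg/m³
  GFRP laminate: σ_y = 234.4 MPa, ρ = 1922 kg/m³
  GFRP laminate: M = 7.97×10⁻³
  titanium alloy: M = 6.65×10⁻³
  silicon carbide: M = 6.22×10⁻³
  gray cast iron: M = 2.22×10⁻³
  concrete: M = 2.15×10⁻³
  brass: M = 2.03×10⁻³
  bronze: M = 1.73×10⁻³
Highest index: GFRP laminate.

GFRP laminate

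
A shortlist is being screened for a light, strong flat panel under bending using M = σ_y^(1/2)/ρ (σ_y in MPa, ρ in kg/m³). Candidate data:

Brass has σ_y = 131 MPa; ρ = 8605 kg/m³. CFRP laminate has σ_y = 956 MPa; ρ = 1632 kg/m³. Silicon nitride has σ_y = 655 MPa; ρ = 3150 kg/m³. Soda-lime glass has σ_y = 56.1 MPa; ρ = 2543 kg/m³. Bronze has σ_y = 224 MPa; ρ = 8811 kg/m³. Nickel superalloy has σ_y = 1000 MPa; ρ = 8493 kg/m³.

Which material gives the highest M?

Evaluate M for each candidate:
  CFRP laminate: M = 18.9×10⁻³
  silicon nitride: M = 8.12×10⁻³
  nickel superalloy: M = 3.72×10⁻³
  soda-lime glass: M = 2.95×10⁻³
  bronze: M = 1.70×10⁻³
  brass: M = 1.33×10⁻³
CFRP laminate ranks first.

CFRP laminate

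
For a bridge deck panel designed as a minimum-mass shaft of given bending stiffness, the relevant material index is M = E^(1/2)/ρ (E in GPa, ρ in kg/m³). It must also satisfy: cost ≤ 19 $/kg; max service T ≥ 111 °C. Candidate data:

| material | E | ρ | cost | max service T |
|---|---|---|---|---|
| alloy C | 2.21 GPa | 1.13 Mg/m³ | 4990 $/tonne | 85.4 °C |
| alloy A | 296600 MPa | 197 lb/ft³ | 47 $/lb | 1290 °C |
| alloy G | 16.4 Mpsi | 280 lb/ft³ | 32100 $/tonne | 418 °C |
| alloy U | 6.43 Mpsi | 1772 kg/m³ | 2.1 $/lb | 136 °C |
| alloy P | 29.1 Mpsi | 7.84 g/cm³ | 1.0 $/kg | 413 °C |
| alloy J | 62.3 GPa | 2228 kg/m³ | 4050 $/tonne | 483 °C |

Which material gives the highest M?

Screen on constraints: cost ≤ 19 $/kg; max service T ≥ 111 °C. Survivors: alloy U, alloy P, alloy J.
After converting to SI:
  alloy U: E = 44.33 GPa, ρ = 1772 kg/m³
  alloy P: E = 200.6 GPa, ρ = 7840 kg/m³
  alloy J: E = 62.30 GPa, ρ = 2228 kg/m³
  alloy U: M = 3.76×10⁻³
  alloy J: M = 3.54×10⁻³
  alloy P: M = 1.81×10⁻³
Alloy U ranks first.

alloy U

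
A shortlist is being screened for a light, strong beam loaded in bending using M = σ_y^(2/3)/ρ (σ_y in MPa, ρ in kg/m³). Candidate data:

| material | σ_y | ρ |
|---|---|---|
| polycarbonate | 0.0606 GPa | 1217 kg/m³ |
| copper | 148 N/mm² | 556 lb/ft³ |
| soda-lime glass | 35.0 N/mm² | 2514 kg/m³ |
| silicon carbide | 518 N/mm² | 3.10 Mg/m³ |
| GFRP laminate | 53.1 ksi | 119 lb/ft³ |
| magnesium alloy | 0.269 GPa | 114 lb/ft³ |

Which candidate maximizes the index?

Convert each candidate to consistent units, then evaluate M:
  polycarbonate: σ_y = 60.60 MPa, ρ = 1217 kg/m³
  copper: σ_y = 148.0 MPa, ρ = 8906 kg/m³
  soda-lime glass: σ_y = 35.00 MPa, ρ = 2514 kg/m³
  silicon carbide: σ_y = 518.0 MPa, ρ = 3100 kg/m³
  GFRP laminate: σ_y = 366.1 MPa, ρ = 1906 kg/m³
  magnesium alloy: σ_y = 269.0 MPa, ρ = 1826 kg/m³
  GFRP laminate: M = 26.8×10⁻³
  magnesium alloy: M = 22.8×10⁻³
  silicon carbide: M = 20.8×10⁻³
  polycarbonate: M = 12.7×10⁻³
  soda-lime glass: M = 4.26×10⁻³
  copper: M = 3.14×10⁻³
GFRP laminate has the largest M.

GFRP laminate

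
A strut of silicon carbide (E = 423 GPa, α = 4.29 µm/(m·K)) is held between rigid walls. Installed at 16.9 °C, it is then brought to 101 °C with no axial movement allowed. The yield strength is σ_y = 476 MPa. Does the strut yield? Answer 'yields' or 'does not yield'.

ΔT = 84.10 K. Constrained thermal stress σ = E·α·ΔT = 423.0×10³ MPa × 4.29×10⁻⁶ × 84.10 = 153 MPa (compressive).
Compare to σ_y = 476 MPa: σ < σ_y, so it does not yield.

does not yield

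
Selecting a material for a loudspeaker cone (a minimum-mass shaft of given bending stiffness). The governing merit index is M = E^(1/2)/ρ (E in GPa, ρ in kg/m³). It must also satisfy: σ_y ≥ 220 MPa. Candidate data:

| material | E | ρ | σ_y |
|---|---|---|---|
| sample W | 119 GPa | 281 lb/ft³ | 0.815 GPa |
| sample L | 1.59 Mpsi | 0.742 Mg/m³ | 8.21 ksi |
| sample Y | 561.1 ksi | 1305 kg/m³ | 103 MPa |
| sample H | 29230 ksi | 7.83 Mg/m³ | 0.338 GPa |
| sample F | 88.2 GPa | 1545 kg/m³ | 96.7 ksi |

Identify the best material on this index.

sample F

Screen on constraints: σ_y ≥ 220 MPa. Survivors: sample W, sample H, sample F.
After converting to SI:
  sample W: E = 119.0 GPa, ρ = 4501 kg/m³
  sample H: E = 201.5 GPa, ρ = 7830 kg/m³
  sample F: E = 88.20 GPa, ρ = 1545 kg/m³
  sample F: M = 6.08×10⁻³
  sample W: M = 2.42×10⁻³
  sample H: M = 1.81×10⁻³
Sample F has the largest M.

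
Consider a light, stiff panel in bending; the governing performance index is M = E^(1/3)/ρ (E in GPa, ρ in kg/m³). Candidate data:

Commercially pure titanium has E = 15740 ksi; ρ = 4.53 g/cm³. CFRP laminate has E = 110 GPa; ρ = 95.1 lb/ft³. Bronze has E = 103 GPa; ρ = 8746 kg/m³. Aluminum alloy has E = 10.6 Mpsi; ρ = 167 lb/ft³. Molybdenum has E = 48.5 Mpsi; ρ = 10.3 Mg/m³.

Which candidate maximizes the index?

Putting every candidate on a common basis:
  commercially pure titanium: E = 108.5 GPa, ρ = 4530 kg/m³
  CFRP laminate: E = 110.0 GPa, ρ = 1523 kg/m³
  bronze: E = 103.0 GPa, ρ = 8746 kg/m³
  aluminum alloy: E = 73.08 GPa, ρ = 2675 kg/m³
  molybdenum: E = 334.4 GPa, ρ = 10300 kg/m³
  CFRP laminate: M = 3.15×10⁻³
  aluminum alloy: M = 1.56×10⁻³
  commercially pure titanium: M = 1.05×10⁻³
  molybdenum: M = 0.674×10⁻³
  bronze: M = 0.536×10⁻³
CFRP laminate has the largest M.

CFRP laminate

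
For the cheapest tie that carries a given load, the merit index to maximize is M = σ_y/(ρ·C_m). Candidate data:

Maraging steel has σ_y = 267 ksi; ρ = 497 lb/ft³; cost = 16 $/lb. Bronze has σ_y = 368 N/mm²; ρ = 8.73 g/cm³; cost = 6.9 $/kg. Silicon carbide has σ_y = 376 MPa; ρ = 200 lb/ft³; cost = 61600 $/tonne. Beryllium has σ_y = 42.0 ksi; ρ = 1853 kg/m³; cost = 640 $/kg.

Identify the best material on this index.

maraging steel

In SI units:
  maraging steel: σ_y = 1841 MPa, ρ = 7961 kg/m³, cost = 35.27 $/kg
  bronze: σ_y = 368.0 MPa, ρ = 8730 kg/m³, cost = 6.900 $/kg
  silicon carbide: σ_y = 376.0 MPa, ρ = 3204 kg/m³, cost = 61.60 $/kg
  beryllium: σ_y = 289.6 MPa, ρ = 1853 kg/m³, cost = 640.0 $/kg
  maraging steel: M = 6.56 kN·m per $
  bronze: M = 6.11 kN·m per $
  silicon carbide: M = 1.91 kN·m per $
  beryllium: M = 0.244 kN·m per $
The maximum is for maraging steel.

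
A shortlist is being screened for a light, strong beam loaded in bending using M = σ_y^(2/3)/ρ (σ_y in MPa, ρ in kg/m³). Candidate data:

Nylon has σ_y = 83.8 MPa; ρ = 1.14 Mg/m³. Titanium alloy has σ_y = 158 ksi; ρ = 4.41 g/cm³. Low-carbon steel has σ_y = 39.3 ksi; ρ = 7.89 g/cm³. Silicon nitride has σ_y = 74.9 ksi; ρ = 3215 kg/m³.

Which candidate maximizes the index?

In SI units:
  nylon: σ_y = 83.80 MPa, ρ = 1140 kg/m³
  titanium alloy: σ_y = 1089 MPa, ρ = 4410 kg/m³
  low-carbon steel: σ_y = 271.0 MPa, ρ = 7890 kg/m³
  silicon nitride: σ_y = 516.4 MPa, ρ = 3215 kg/m³
  titanium alloy: M = 24.0×10⁻³
  silicon nitride: M = 20.0×10⁻³
  nylon: M = 16.8×10⁻³
  low-carbon steel: M = 5.31×10⁻³
The maximum is for titanium alloy.

titanium alloy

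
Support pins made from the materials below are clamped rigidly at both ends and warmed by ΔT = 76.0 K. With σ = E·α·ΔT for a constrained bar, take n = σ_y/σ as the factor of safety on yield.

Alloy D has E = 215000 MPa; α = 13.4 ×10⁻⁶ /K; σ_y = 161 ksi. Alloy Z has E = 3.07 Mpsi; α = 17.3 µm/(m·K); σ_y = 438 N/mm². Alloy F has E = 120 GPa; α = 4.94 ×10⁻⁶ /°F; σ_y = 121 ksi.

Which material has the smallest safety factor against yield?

With everything in SI (GPa, ×10⁻⁶/K, MPa):
  alloy D: E = 215.0, α = 13.4, σ_y = 1110 → σ = 219 MPa, n = 5.07
  alloy Z: E = 21.17, α = 17.3, σ_y = 438.0 → σ = 27.8 MPa, n = 15.7
  alloy F: E = 120.0, α = 8.89, σ_y = 834.3 → σ = 81.1 MPa, n = 10.3
The minimum is alloy D at n = 5.07.

alloy D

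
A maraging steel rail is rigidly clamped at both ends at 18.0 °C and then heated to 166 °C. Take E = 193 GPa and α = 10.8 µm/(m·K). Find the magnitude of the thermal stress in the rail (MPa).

ΔT = 148.0 K. Constrained thermal stress σ = E·α·ΔT = 193.0×10³ MPa × 10.8×10⁻⁶ × 148.0 = 308 MPa (compressive).

308 MPa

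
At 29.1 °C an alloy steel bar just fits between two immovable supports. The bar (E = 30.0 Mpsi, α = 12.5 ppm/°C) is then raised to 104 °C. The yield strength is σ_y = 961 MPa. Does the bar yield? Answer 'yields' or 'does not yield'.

E = 30.0 Mpsi = 206.8 GPa.
ΔT = 74.90 K. Constrained thermal stress σ = E·α·ΔT = 206.8×10³ MPa × 12.5×10⁻⁶ × 74.90 = 194 MPa (compressive).
Compare to σ_y = 961 MPa: σ < σ_y, so it does not yield.

does not yield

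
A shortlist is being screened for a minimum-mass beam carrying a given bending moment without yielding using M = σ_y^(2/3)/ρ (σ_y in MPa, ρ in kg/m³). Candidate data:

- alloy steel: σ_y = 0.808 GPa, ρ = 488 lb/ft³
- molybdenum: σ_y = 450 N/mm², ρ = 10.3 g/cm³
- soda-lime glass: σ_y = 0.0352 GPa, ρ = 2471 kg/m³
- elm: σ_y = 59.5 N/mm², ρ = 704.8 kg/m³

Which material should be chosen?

elm

In SI units:
  alloy steel: σ_y = 808.0 MPa, ρ = 7817 kg/m³
  molybdenum: σ_y = 450.0 MPa, ρ = 10300 kg/m³
  soda-lime glass: σ_y = 35.20 MPa, ρ = 2471 kg/m³
  elm: σ_y = 59.50 MPa, ρ = 704.8 kg/m³
  elm: M = 21.6×10⁻³
  alloy steel: M = 11.1×10⁻³
  molybdenum: M = 5.70×10⁻³
  soda-lime glass: M = 4.35×10⁻³
Elm has the largest M.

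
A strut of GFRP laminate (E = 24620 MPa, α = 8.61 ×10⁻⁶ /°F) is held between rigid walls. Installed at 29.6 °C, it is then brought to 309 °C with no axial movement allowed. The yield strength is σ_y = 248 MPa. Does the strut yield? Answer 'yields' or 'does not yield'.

E = 24620 MPa = 24.62 GPa.
α = 8.61×10⁻⁶/°F × 9/5 = 15.5×10⁻⁶/K.
ΔT = 279.4 K. Constrained thermal stress σ = E·α·ΔT = 24.62×10³ MPa × 15.5×10⁻⁶ × 279.4 = 107 MPa (compressive).
Compare to σ_y = 248 MPa: σ < σ_y, so it does not yield.

does not yield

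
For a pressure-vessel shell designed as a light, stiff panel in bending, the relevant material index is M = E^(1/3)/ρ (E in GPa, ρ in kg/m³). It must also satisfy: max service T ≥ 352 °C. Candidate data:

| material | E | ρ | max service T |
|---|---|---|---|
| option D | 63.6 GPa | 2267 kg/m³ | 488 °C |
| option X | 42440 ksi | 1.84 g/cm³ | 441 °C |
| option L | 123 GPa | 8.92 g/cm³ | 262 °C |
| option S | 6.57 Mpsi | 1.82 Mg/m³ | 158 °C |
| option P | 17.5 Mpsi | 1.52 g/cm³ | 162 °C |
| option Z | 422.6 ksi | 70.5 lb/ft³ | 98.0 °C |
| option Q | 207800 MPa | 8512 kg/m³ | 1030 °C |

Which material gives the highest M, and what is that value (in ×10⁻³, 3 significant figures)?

option X, M = 3.61×10⁻³

Screen on constraints: max service T ≥ 352 °C. Survivors: option D, option X, option Q.
Convert each candidate to consistent units, then evaluate M:
  option D: E = 63.60 GPa, ρ = 2267 kg/m³
  option X: E = 292.6 GPa, ρ = 1840 kg/m³
  option Q: E = 207.8 GPa, ρ = 8512 kg/m³
  option X: M = 3.61×10⁻³
  option D: M = 1.76×10⁻³
  option Q: M = 0.696×10⁻³
The maximum is for option X.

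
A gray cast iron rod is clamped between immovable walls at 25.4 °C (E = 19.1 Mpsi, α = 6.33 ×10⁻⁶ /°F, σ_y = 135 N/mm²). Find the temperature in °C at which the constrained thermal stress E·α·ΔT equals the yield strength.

115 °C

E = 19.1 Mpsi = 131.7 GPa.
α = 6.33×10⁻⁶/°F × 9/5 = 11.4×10⁻⁶/K.
σ_y = 135 N/mm² = 135.0 MPa.
E·α·ΔT = 135.0 MPa ⇒ ΔT = 135.0 / (131.7×10³ × 11.4×10⁻⁶) = 89.97 K.
T = 25.4 + 89.97 = 115.4 °C.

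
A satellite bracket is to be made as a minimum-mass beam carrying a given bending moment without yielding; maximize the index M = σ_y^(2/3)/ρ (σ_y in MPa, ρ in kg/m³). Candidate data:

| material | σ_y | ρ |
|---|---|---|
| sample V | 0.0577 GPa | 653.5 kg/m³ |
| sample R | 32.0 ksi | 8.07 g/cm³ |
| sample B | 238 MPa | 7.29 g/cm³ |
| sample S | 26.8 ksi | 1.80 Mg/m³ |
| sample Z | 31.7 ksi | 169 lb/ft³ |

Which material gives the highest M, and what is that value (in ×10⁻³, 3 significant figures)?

sample V, M = 22.8×10⁻³

Putting every candidate on a common basis:
  sample V: σ_y = 57.70 MPa, ρ = 653.5 kg/m³
  sample R: σ_y = 220.6 MPa, ρ = 8070 kg/m³
  sample B: σ_y = 238.0 MPa, ρ = 7290 kg/m³
  sample S: σ_y = 184.8 MPa, ρ = 1800 kg/m³
  sample Z: σ_y = 218.6 MPa, ρ = 2707 kg/m³
  sample V: M = 22.8×10⁻³
  sample S: M = 18.0×10⁻³
  sample Z: M = 13.4×10⁻³
  sample B: M = 5.27×10⁻³
  sample R: M = 4.52×10⁻³
Highest index: sample V.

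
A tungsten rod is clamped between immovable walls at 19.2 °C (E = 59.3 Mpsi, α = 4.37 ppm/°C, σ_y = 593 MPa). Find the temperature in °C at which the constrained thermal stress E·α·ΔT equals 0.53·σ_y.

E = 59.3 Mpsi = 408.9 GPa.
E·α·ΔT = 314.3 MPa ⇒ ΔT = 314.3 / (408.9×10³ × 4.37×10⁻⁶) = 175.9 K.
T = 19.2 + 175.9 = 195.1 °C.

195 °C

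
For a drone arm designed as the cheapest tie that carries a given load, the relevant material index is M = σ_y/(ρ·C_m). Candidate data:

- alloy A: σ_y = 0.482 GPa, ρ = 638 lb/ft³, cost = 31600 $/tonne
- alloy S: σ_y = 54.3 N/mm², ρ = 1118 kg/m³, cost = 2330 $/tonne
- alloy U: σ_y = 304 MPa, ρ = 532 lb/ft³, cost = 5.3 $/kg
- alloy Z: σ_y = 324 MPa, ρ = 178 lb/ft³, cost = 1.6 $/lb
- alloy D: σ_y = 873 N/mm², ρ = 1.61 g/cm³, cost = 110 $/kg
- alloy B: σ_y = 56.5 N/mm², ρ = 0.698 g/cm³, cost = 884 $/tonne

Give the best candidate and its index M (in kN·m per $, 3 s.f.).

Normalizing units and computing the index:
  alloy A: σ_y = 482.0 MPa, ρ = 10220 kg/m³, cost = 31.60 $/kg
  alloy S: σ_y = 54.30 MPa, ρ = 1118 kg/m³, cost = 2.330 $/kg
  alloy U: σ_y = 304.0 MPa, ρ = 8522 kg/m³, cost = 5.300 $/kg
  alloy Z: σ_y = 324.0 MPa, ρ = 2851 kg/m³, cost = 3.527 $/kg
  alloy D: σ_y = 873.0 MPa, ρ = 1610 kg/m³, cost = 110.0 $/kg
  alloy B: σ_y = 56.50 MPa, ρ = 698.0 kg/m³, cost = 0.8840 $/kg
  alloy B: M = 91.6 kN·m per $
  alloy Z: M = 32.2 kN·m per $
  alloy S: M = 20.8 kN·m per $
  alloy U: M = 6.73 kN·m per $
  alloy D: M = 4.93 kN·m per $
  alloy A: M = 1.49 kN·m per $
Alloy B has the largest M.

alloy B, M = 91.6 kN·m per $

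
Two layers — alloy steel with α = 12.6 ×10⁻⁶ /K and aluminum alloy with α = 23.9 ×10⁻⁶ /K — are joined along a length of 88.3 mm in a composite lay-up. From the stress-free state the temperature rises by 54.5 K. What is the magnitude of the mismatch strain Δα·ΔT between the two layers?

Δα = |12.6 − 23.9|×10⁻⁶/K = 11.3×10⁻⁶/K.
Mismatch strain = Δα·ΔT = 11.3×10⁻⁶ × 54.5 = 6.16×10⁻⁴.

6.16×10⁻⁴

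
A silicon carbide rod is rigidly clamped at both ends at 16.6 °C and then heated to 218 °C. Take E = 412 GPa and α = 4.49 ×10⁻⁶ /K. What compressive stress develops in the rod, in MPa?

ΔT = 201.4 K. Constrained thermal stress σ = E·α·ΔT = 412.0×10³ MPa × 4.49×10⁻⁶ × 201.4 = 373 MPa (compressive).

373 MPa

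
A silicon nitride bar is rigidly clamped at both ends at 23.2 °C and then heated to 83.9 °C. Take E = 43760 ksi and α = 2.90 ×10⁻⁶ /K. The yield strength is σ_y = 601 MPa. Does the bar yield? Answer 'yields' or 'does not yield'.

E = 43760 ksi = 301.7 GPa.
ΔT = 60.70 K. Constrained thermal stress σ = E·α·ΔT = 301.7×10³ MPa × 2.90×10⁻⁶ × 60.70 = 53.1 MPa (compressive).
Compare to σ_y = 601 MPa: σ < σ_y, so it does not yield.

does not yield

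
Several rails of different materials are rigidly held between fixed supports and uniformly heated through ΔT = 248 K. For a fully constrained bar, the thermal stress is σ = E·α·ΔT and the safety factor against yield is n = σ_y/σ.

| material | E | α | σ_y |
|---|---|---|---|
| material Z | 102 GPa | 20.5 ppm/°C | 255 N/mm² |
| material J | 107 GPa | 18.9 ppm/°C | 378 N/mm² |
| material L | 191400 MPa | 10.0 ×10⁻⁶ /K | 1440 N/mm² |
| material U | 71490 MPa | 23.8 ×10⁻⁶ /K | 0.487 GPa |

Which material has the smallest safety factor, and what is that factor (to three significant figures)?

material Z, n = 0.492

Per material, after unit conversion:
  material Z: E = 102.0, α = 20.5, σ_y = 255.0 → σ = 519 MPa, n = 0.492
  material J: E = 107.0, α = 18.9, σ_y = 378.0 → σ = 502 MPa, n = 0.754
  material L: E = 191.4, α = 10.0, σ_y = 1440 → σ = 475 MPa, n = 3.03
  material U: E = 71.49, α = 23.8, σ_y = 487.0 → σ = 422 MPa, n = 1.15
The minimum is material Z at n = 0.492.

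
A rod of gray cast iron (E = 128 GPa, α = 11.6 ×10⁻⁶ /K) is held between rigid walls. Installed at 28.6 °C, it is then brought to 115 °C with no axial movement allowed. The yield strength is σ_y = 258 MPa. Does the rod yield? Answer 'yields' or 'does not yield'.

does not yield

ΔT = 86.40 K. Constrained thermal stress σ = E·α·ΔT = 128.0×10³ MPa × 11.6×10⁻⁶ × 86.40 = 128 MPa (compressive).
Compare to σ_y = 258 MPa: σ < σ_y, so it does not yield.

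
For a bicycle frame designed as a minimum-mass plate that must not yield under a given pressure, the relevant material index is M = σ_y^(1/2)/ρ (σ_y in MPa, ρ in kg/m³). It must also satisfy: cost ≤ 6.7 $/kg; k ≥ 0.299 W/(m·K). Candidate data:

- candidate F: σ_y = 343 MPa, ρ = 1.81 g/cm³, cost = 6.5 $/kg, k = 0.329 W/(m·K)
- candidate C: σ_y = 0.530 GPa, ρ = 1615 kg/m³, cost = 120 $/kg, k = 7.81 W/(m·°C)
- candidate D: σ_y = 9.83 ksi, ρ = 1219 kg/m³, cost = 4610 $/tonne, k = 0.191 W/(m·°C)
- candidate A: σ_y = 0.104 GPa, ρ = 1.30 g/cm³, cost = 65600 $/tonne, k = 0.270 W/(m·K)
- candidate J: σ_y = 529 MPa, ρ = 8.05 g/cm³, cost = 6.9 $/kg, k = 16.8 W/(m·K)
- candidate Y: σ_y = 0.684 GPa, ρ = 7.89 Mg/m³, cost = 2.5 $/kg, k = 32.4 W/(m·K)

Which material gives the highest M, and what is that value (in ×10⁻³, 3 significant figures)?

Screen on constraints: cost ≤ 6.7 $/kg; k ≥ 0.299 W/(m·K). Survivors: candidate F, candidate Y.
Putting every candidate on a common basis:
  candidate F: σ_y = 343.0 MPa, ρ = 1810 kg/m³
  candidate Y: σ_y = 684.0 MPa, ρ = 7890 kg/m³
  candidate F: M = 10.2×10⁻³
  candidate Y: M = 3.31×10⁻³
Candidate F has the largest M.

candidate F, M = 10.2×10⁻³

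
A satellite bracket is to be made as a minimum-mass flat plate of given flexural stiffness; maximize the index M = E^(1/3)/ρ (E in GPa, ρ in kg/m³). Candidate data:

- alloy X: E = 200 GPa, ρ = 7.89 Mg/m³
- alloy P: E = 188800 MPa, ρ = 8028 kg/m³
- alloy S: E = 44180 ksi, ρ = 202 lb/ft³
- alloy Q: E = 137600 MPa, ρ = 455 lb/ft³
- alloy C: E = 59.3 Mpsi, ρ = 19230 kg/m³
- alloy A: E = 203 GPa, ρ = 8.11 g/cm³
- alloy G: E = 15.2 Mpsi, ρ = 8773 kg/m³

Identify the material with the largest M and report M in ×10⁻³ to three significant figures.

Normalizing units and computing the index:
  alloy X: E = 200.0 GPa, ρ = 7890 kg/m³
  alloy P: E = 188.8 GPa, ρ = 8028 kg/m³
  alloy S: E = 304.6 GPa, ρ = 3236 kg/m³
  alloy Q: E = 137.6 GPa, ρ = 7288 kg/m³
  alloy C: E = 408.9 GPa, ρ = 19230 kg/m³
  alloy A: E = 203.0 GPa, ρ = 8110 kg/m³
  alloy G: E = 104.8 GPa, ρ = 8773 kg/m³
  alloy S: M = 2.08×10⁻³
  alloy X: M = 0.741×10⁻³
  alloy A: M = 0.725×10⁻³
  alloy P: M = 0.715×10⁻³
  alloy Q: M = 0.708×10⁻³
  alloy G: M = 0.537×10⁻³
  alloy C: M = 0.386×10⁻³
The maximum is for alloy S.

alloy S, M = 2.08×10⁻³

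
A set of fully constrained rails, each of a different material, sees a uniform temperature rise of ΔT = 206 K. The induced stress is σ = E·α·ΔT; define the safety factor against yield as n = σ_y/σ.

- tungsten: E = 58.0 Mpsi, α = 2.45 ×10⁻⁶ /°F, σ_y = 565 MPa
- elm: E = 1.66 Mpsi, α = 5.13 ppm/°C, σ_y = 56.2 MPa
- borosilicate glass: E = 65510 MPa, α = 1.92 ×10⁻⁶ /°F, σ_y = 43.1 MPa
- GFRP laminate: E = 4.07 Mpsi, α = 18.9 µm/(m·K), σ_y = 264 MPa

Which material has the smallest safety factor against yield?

borosilicate glass

With everything in SI (GPa, ×10⁻⁶/K, MPa):
  tungsten: E = 399.9, α = 4.41, σ_y = 565.0 → σ = 363 MPa, n = 1.56
  elm: E = 11.45, α = 5.13, σ_y = 56.20 → σ = 12.1 MPa, n = 4.65
  borosilicate glass: E = 65.51, α = 3.46, σ_y = 43.10 → σ = 46.6 MPa, n = 0.924
  GFRP laminate: E = 28.06, α = 18.9, σ_y = 264.0 → σ = 109 MPa, n = 2.42
The minimum is borosilicate glass at n = 0.924.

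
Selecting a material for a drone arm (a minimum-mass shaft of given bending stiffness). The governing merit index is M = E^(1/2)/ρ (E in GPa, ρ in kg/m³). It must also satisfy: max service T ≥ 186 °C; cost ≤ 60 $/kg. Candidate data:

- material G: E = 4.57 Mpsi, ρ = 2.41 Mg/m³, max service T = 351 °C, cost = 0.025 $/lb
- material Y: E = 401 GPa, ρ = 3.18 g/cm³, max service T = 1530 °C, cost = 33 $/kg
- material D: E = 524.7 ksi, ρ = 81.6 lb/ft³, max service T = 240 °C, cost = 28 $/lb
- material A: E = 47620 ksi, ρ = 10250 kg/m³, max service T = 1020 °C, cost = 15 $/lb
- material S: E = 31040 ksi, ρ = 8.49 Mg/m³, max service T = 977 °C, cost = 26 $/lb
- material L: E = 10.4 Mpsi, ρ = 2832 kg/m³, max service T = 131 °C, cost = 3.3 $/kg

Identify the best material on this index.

material Y

Screen on constraints: max service T ≥ 186 °C; cost ≤ 60 $/kg. Survivors: material G, material Y, material A, material S.
In SI units:
  material G: E = 31.51 GPa, ρ = 2410 kg/m³
  material Y: E = 401.0 GPa, ρ = 3180 kg/m³
  material A: E = 328.3 GPa, ρ = 10250 kg/m³
  material S: E = 214.0 GPa, ρ = 8490 kg/m³
  material Y: M = 6.30×10⁻³
  material G: M = 2.33×10⁻³
  material A: M = 1.77×10⁻³
  material S: M = 1.72×10⁻³
Material Y has the largest M.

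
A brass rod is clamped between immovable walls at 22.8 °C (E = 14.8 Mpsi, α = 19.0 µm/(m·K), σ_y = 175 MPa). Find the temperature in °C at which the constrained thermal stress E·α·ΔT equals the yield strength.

E = 14.8 Mpsi = 102.0 GPa.
E·α·ΔT = 175.0 MPa ⇒ ΔT = 175.0 / (102.0×10³ × 19.0×10⁻⁶) = 90.26 K.
T = 22.8 + 90.26 = 113.1 °C.

113 °C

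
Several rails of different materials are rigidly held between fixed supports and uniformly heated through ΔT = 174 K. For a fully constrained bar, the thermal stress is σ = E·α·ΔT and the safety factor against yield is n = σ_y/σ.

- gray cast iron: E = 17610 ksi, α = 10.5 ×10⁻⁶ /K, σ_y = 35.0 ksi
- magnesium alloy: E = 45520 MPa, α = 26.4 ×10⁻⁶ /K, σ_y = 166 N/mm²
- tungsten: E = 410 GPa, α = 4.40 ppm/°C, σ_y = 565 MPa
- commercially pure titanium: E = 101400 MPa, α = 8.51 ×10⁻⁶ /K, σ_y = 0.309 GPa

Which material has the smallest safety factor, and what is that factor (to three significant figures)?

In consistent units (E in GPa, α in ×10⁻⁶/K, σ_y in MPa):
  gray cast iron: E = 121.4, α = 10.5, σ_y = 241.3 → σ = 222 MPa, n = 1.09
  magnesium alloy: E = 45.52, α = 26.4, σ_y = 166.0 → σ = 209 MPa, n = 0.794
  tungsten: E = 410.0, α = 4.40, σ_y = 565.0 → σ = 314 MPa, n = 1.80
  commercially pure titanium: E = 101.4, α = 8.51, σ_y = 309.0 → σ = 150 MPa, n = 2.06
Magnesium alloy has the lowest safety factor, n = 0.794.

magnesium alloy, n = 0.794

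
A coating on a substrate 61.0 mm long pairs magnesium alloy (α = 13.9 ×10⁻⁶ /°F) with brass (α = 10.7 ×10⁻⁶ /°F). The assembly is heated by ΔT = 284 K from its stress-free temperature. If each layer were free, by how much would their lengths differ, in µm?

99.8 µm

magnesium alloy: α = 13.9×10⁻⁶/°F × 9/5 = 25.0×10⁻⁶/K.
brass: α = 10.7×10⁻⁶/°F × 9/5 = 19.3×10⁻⁶/K.
Δα = |25.0 − 19.3|×10⁻⁶/K = 5.76×10⁻⁶/K.
ΔL_mismatch = Δα·L·ΔT = 5.76×10⁻⁶ × 61.0 mm × 284.0 K = 99.8 µm.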